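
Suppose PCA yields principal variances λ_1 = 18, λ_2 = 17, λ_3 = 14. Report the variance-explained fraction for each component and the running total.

Step 1 — total variance = trace(Sigma) = Σ λ_i = 18 + 17 + 14 = 49.

Step 2 — fraction explained by component i = λ_i / Σ λ:
  PC1: 18/49 = 0.3673
  PC2: 17/49 = 0.3469
  PC3: 14/49 = 0.2857

Step 3 — cumulative fraction after k components = (λ_1 + ... + λ_k) / Σ λ:
  k = 1: 18/49 = 0.3673
  k = 2: (18 + 17)/49 = 35/49 = 0.7143
  k = 3: (18 + 17 + 14)/49 = 49/49 = 1

Summary (fraction, with percent):

explained: PC1 0.3673 (36.73%), PC2 0.3469 (34.69%), PC3 0.2857 (28.57%);  cumulative: 0.3673, 0.7143, 1


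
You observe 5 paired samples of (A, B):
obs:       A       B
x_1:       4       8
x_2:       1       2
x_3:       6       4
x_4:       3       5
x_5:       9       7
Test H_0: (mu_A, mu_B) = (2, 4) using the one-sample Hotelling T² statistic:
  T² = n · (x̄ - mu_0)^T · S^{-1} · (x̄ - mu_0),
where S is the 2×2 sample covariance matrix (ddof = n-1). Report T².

Step 1 — sample mean vector:
  mean(A) = (4 + 1 + 6 + 3 + 9) / 5 = 23/5 = 4.6
  mean(B) = (8 + 2 + 4 + 5 + 7) / 5 = 26/5 = 5.2
  x̄ = (4.6, 5.2),  deviation x̄ - mu_0 = (4.6, 5.2) - (2, 4) = (2.6, 1.2).

Step 2 — sample covariance matrix, S[i,j] = (1/(n-1)) · Σ_k (x_{k,i} - mean_i) · (x_{k,j} - mean_j), divisor n-1 = 4:
  S[A,A] = ((-0.6)·(-0.6) + (-3.6)·(-3.6) + (1.4)·(1.4) + (-1.6)·(-1.6) + (4.4)·(4.4)) / 4 = 37.2/4 = 9.3
  S[A,B] = ((-0.6)·(2.8) + (-3.6)·(-3.2) + (1.4)·(-1.2) + (-1.6)·(-0.2) + (4.4)·(1.8)) / 4 = 16.4/4 = 4.1
  S[B,B] = ((2.8)·(2.8) + (-3.2)·(-3.2) + (-1.2)·(-1.2) + (-0.2)·(-0.2) + (1.8)·(1.8)) / 4 = 22.8/4 = 5.7
  S = [[9.3, 4.1],
 [4.1, 5.7]].

Step 3 — invert S. det(S) = 9.3·5.7 - (4.1)² = 36.2.
  S^{-1} = (1/det) · [[d, -b], [-b, a]] = [[0.1575, -0.1133],
 [-0.1133, 0.2569]].

Step 4 — quadratic form (x̄ - mu_0)^T · S^{-1} · (x̄ - mu_0):
  S^{-1} · (x̄ - mu_0) = (0.2735, 0.0138),
  (x̄ - mu_0)^T · [...] = (2.6)·(0.2735) + (1.2)·(0.0138) = 0.7276.

Step 5 — scale by n: T² = 5 · 0.7276 = 3.6381.

T² ≈ 3.6381


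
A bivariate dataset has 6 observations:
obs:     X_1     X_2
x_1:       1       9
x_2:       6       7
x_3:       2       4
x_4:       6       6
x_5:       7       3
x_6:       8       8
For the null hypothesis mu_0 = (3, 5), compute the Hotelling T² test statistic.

Step 1 — sample mean vector:
  mean(X_1) = (1 + 6 + 2 + 6 + 7 + 8) / 6 = 30/6 = 5
  mean(X_2) = (9 + 7 + 4 + 6 + 3 + 8) / 6 = 37/6 = 6.1667
  x̄ = (5, 6.1667),  deviation x̄ - mu_0 = (5, 6.1667) - (3, 5) = (2, 1.1667).

Step 2 — sample covariance matrix, S[i,j] = (1/(n-1)) · Σ_k (x_{k,i} - mean_i) · (x_{k,j} - mean_j), divisor n-1 = 5:
  S[X_1,X_1] = ((-4)·(-4) + (1)·(1) + (-3)·(-3) + (1)·(1) + (2)·(2) + (3)·(3)) / 5 = 40/5 = 8
  S[X_1,X_2] = ((-4)·(2.8333) + (1)·(0.8333) + (-3)·(-2.1667) + (1)·(-0.1667) + (2)·(-3.1667) + (3)·(1.8333)) / 5 = -5/5 = -1
  S[X_2,X_2] = ((2.8333)·(2.8333) + (0.8333)·(0.8333) + (-2.1667)·(-2.1667) + (-0.1667)·(-0.1667) + (-3.1667)·(-3.1667) + (1.8333)·(1.8333)) / 5 = 26.8333/5 = 5.3667
  S = [[8, -1],
 [-1, 5.3667]].

Step 3 — invert S. det(S) = 8·5.3667 - (-1)² = 41.9333.
  S^{-1} = (1/det) · [[d, -b], [-b, a]] = [[0.128, 0.0238],
 [0.0238, 0.1908]].

Step 4 — quadratic form (x̄ - mu_0)^T · S^{-1} · (x̄ - mu_0):
  S^{-1} · (x̄ - mu_0) = (0.2838, 0.2703),
  (x̄ - mu_0)^T · [...] = (2)·(0.2838) + (1.1667)·(0.2703) = 0.8829.

Step 5 — scale by n: T² = 6 · 0.8829 = 5.2973.

T² ≈ 5.2973


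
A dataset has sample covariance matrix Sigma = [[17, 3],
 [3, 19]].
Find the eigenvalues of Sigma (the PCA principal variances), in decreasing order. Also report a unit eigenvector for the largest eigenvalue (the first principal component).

Step 1 — characteristic polynomial of 2×2 Sigma:
  det(Sigma - λI) = λ² - trace · λ + det = 0.
  trace = 17 + 19 = 36, det = 17·19 - (3)² = 314.
Step 2 — discriminant:
  Δ = trace² - 4·det = 1296 - 1256 = 40.
Step 3 — eigenvalues:
  λ = (trace ± √Δ)/2 = (36 ± 6.3246)/2,
  λ_1 = 21.1623,  λ_2 = 14.8377.

Step 4 — unit eigenvector for λ_1: solve (Sigma - λ_1 I)v = 0. First row:
  (17 - 21.1623)·v_x + (3)·v_y = 0, i.e. (-4.1623)·v_x + (3)·v_y = 0,
  so v ∝ (b, λ_1 - a) = (3, 4.1623) = u.
  ||u|| = √((3)² + (4.1623)²) = √(26.3246) ≈ 5.1307,
  v_1 = u/||u|| ≈ (0.5847, 0.8112) (||v_1|| = 1).

λ_1 = 21.1623,  λ_2 = 14.8377;  v_1 ≈ (0.5847, 0.8112)


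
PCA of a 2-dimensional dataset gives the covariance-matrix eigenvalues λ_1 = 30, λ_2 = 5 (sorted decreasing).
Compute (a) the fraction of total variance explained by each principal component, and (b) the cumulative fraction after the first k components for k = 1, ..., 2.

Step 1 — total variance = trace(Sigma) = Σ λ_i = 30 + 5 = 35.

Step 2 — fraction explained by component i = λ_i / Σ λ:
  PC1: 30/35 = 0.8571
  PC2: 5/35 = 0.1429

Step 3 — cumulative fraction after k components = (λ_1 + ... + λ_k) / Σ λ:
  k = 1: 30/35 = 0.8571
  k = 2: (30 + 5)/35 = 35/35 = 1

Summary (fraction, with percent):

explained: PC1 0.8571 (85.71%), PC2 0.1429 (14.29%);  cumulative: 0.8571, 1


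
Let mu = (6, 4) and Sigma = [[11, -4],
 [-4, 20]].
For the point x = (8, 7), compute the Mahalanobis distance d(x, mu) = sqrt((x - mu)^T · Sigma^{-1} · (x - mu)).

Step 1 — centre the observation: (x - mu) = (2, 3).

Step 2 — invert Sigma. det(Sigma) = 11·20 - (-4)² = 204.
  Sigma^{-1} = (1/det) · [[d, -b], [-b, a]] = [[0.098, 0.0196],
 [0.0196, 0.0539]].

Step 3 — form the quadratic (x - mu)^T · Sigma^{-1} · (x - mu):
  Sigma^{-1} · (x - mu) = (0.2549, 0.201).
  (x - mu)^T · [Sigma^{-1} · (x - mu)] = (2)·(0.2549) + (3)·(0.201) = 1.1127.

Step 4 — take square root: d = √(1.1127) ≈ 1.0549.

d(x, mu) = √(1.1127) ≈ 1.0549


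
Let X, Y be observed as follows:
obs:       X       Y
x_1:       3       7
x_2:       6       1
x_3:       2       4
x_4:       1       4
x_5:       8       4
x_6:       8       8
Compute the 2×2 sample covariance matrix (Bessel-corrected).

Step 1 — column means:
  mean(X) = (3 + 6 + 2 + 1 + 8 + 8) / 6 = 28/6 = 4.6667
  mean(Y) = (7 + 1 + 4 + 4 + 4 + 8) / 6 = 28/6 = 4.6667

Step 2 — sample covariance S[i,j] = (1/(n-1)) · Σ_k (x_{k,i} - mean_i) · (x_{k,j} - mean_j), with n-1 = 5.
  S[X,X] = ((-1.6667)·(-1.6667) + (1.3333)·(1.3333) + (-2.6667)·(-2.6667) + (-3.6667)·(-3.6667) + (3.3333)·(3.3333) + (3.3333)·(3.3333)) / 5 = 47.3333/5 = 9.4667
  S[X,Y] = ((-1.6667)·(2.3333) + (1.3333)·(-3.6667) + (-2.6667)·(-0.6667) + (-3.6667)·(-0.6667) + (3.3333)·(-0.6667) + (3.3333)·(3.3333)) / 5 = 4.3333/5 = 0.8667
  S[Y,Y] = ((2.3333)·(2.3333) + (-3.6667)·(-3.6667) + (-0.6667)·(-0.6667) + (-0.6667)·(-0.6667) + (-0.6667)·(-0.6667) + (3.3333)·(3.3333)) / 5 = 31.3333/5 = 6.2667

S is symmetric (S[j,i] = S[i,j]). Assembling:

S = [[9.4667, 0.8667],
 [0.8667, 6.2667]]


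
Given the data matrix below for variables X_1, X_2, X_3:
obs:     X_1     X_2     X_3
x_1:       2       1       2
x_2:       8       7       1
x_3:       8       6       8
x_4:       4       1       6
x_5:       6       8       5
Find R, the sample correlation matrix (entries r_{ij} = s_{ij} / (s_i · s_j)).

Step 1 — column means:
  mean(X_1) = (2 + 8 + 8 + 4 + 6) / 5 = 28/5 = 5.6
  mean(X_2) = (1 + 7 + 6 + 1 + 8) / 5 = 23/5 = 4.6
  mean(X_3) = (2 + 1 + 8 + 6 + 5) / 5 = 22/5 = 4.4

Step 2 — sample variances and covariances s[i,j] = (1/(n-1)) · Σ_k (x_{k,i} - mean_i) · (x_{k,j} - mean_j), with n-1 = 4:
  s[X_1,X_1] = ((-3.6)·(-3.6) + (2.4)·(2.4) + (2.4)·(2.4) + (-1.6)·(-1.6) + (0.4)·(0.4)) / 4 = 27.2/4 = 6.8
  s[X_1,X_2] = ((-3.6)·(-3.6) + (2.4)·(2.4) + (2.4)·(1.4) + (-1.6)·(-3.6) + (0.4)·(3.4)) / 4 = 29.2/4 = 7.3
  s[X_1,X_3] = ((-3.6)·(-2.4) + (2.4)·(-3.4) + (2.4)·(3.6) + (-1.6)·(1.6) + (0.4)·(0.6)) / 4 = 6.8/4 = 1.7
  s[X_2,X_2] = ((-3.6)·(-3.6) + (2.4)·(2.4) + (1.4)·(1.4) + (-3.6)·(-3.6) + (3.4)·(3.4)) / 4 = 45.2/4 = 11.3
  s[X_2,X_3] = ((-3.6)·(-2.4) + (2.4)·(-3.4) + (1.4)·(3.6) + (-3.6)·(1.6) + (3.4)·(0.6)) / 4 = 1.8/4 = 0.45
  s[X_3,X_3] = ((-2.4)·(-2.4) + (-3.4)·(-3.4) + (3.6)·(3.6) + (1.6)·(1.6) + (0.6)·(0.6)) / 4 = 33.2/4 = 8.3
  Sample standard deviations s_i = √(s[i,i]):
  s(X_1) = √(6.8) = 2.6077
  s(X_2) = √(11.3) = 3.3615
  s(X_3) = √(8.3) = 2.881

Step 3 — r_{ij} = s_{ij} / (s_i · s_j):
  r[X_1,X_1] = 1 (diagonal).
  r[X_1,X_2] = 7.3 / (2.6077 · 3.3615) = 7.3 / 8.7658 = 0.8328
  r[X_1,X_3] = 1.7 / (2.6077 · 2.881) = 1.7 / 7.5127 = 0.2263
  r[X_2,X_2] = 1 (diagonal).
  r[X_2,X_3] = 0.45 / (3.3615 · 2.881) = 0.45 / 9.6845 = 0.0465
  r[X_3,X_3] = 1 (diagonal).

R is symmetric with unit diagonal. Assembling:

R = [[1, 0.8328, 0.2263],
 [0.8328, 1, 0.0465],
 [0.2263, 0.0465, 1]]


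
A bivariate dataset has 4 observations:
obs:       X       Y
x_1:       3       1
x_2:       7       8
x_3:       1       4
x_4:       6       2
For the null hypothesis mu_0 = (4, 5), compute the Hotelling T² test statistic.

Step 1 — sample mean vector:
  mean(X) = (3 + 7 + 1 + 6) / 4 = 17/4 = 4.25
  mean(Y) = (1 + 8 + 4 + 2) / 4 = 15/4 = 3.75
  x̄ = (4.25, 3.75),  deviation x̄ - mu_0 = (4.25, 3.75) - (4, 5) = (0.25, -1.25).

Step 2 — sample covariance matrix, S[i,j] = (1/(n-1)) · Σ_k (x_{k,i} - mean_i) · (x_{k,j} - mean_j), divisor n-1 = 3:
  S[X,X] = ((-1.25)·(-1.25) + (2.75)·(2.75) + (-3.25)·(-3.25) + (1.75)·(1.75)) / 3 = 22.75/3 = 7.5833
  S[X,Y] = ((-1.25)·(-2.75) + (2.75)·(4.25) + (-3.25)·(0.25) + (1.75)·(-1.75)) / 3 = 11.25/3 = 3.75
  S[Y,Y] = ((-2.75)·(-2.75) + (4.25)·(4.25) + (0.25)·(0.25) + (-1.75)·(-1.75)) / 3 = 28.75/3 = 9.5833
  S = [[7.5833, 3.75],
 [3.75, 9.5833]].

Step 3 — invert S. det(S) = 7.5833·9.5833 - (3.75)² = 58.6111.
  S^{-1} = (1/det) · [[d, -b], [-b, a]] = [[0.1635, -0.064],
 [-0.064, 0.1294]].

Step 4 — quadratic form (x̄ - mu_0)^T · S^{-1} · (x̄ - mu_0):
  S^{-1} · (x̄ - mu_0) = (0.1209, -0.1777),
  (x̄ - mu_0)^T · [...] = (0.25)·(0.1209) + (-1.25)·(-0.1777) = 0.2524.

Step 5 — scale by n: T² = 4 · 0.2524 = 1.0095.

T² ≈ 1.0095


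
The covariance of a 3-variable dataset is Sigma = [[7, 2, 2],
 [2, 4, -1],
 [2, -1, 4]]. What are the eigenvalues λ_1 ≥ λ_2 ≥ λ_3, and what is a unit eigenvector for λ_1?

Step 1 — characteristic polynomial p(λ) = det(λI - Sigma) = λ³ - tr·λ² + c_1·λ - det, where tr = trace, c_1 = sum of the principal 2×2 minors, det = det(Sigma):
  tr = 7 + 4 + 4 = 15,
  c_1 = (7·4 - (2)²) + (7·4 - (2)²) + (4·4 - (-1)²) = 24 + 24 + 15 = 63,
  det = 7·(4·4 - (-1)²) - (2)·((2)·4 - (-1)·(2)) + (2)·((2)·(-1) - 4·(2)) = 7·(15) - (2)·(10) + (2)·(-10) = 65.
  So p(λ) = λ³ - 15λ² + 63λ - 65.
Step 2 — look for an integer root (rational root theorem: any rational root is an integer divisor of 65). Testing λ = 5:
  p(5) = 125 - 375 + 315 - 65 = 0  ✓
  Dividing out (λ - 5): p(λ) = (λ - 5)(λ² - 10λ + 13).
Step 3 — remaining eigenvalues from the quadratic λ² - 10λ + 13 = 0:
  Δ = 10² - 4·13 = 100 - 52 = 48,  λ = (10 ± √48)/2 = (10 ± 6.9282)/2 ≈ 8.4641 or 1.5359.
  Sorted: λ_1 = 8.4641,  λ_2 = 5,  λ_3 = 1.5359  (check: sum = 15 = tr ✓).

Step 4 — unit eigenvector for λ_1 ≈ 8.4641: v spans the null space of (Sigma - λ_1 I), whose rows are
  r_1 = (-1.4641, 2, 2),  r_2 = (2, -4.4641, -1),  r_3 = (2, -1, -4.4641).
  v is orthogonal to every row, so take v ∝ r_1 × r_2 = ((2)·(-1) - (2)·(-4.4641), (2)·(2) - (-1.4641)·(-1), (-1.4641)·(-4.4641) - (2)·(2)) ≈ (6.9282, 2.5359, 2.5359).
  Let u = (6.9282, 2.5359, 2.5359).
  ||u|| = √((6.9282)² + (2.5359)² + (2.5359)²) = √(60.8616) ≈ 7.8014,  v_1 = u/||u|| ≈ (0.8881, 0.3251, 0.3251) (||v_1|| = 1).

λ_1 = 8.4641,  λ_2 = 5,  λ_3 = 1.5359;  v_1 ≈ (0.8881, 0.3251, 0.3251)


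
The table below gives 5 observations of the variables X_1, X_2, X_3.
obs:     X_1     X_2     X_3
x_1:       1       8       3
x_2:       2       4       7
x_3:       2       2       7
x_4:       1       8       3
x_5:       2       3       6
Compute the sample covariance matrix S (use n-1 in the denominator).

Step 1 — column means:
  mean(X_1) = (1 + 2 + 2 + 1 + 2) / 5 = 8/5 = 1.6
  mean(X_2) = (8 + 4 + 2 + 8 + 3) / 5 = 25/5 = 5
  mean(X_3) = (3 + 7 + 7 + 3 + 6) / 5 = 26/5 = 5.2

Step 2 — sample covariance S[i,j] = (1/(n-1)) · Σ_k (x_{k,i} - mean_i) · (x_{k,j} - mean_j), with n-1 = 4.
  S[X_1,X_1] = ((-0.6)·(-0.6) + (0.4)·(0.4) + (0.4)·(0.4) + (-0.6)·(-0.6) + (0.4)·(0.4)) / 4 = 1.2/4 = 0.3
  S[X_1,X_2] = ((-0.6)·(3) + (0.4)·(-1) + (0.4)·(-3) + (-0.6)·(3) + (0.4)·(-2)) / 4 = -6/4 = -1.5
  S[X_1,X_3] = ((-0.6)·(-2.2) + (0.4)·(1.8) + (0.4)·(1.8) + (-0.6)·(-2.2) + (0.4)·(0.8)) / 4 = 4.4/4 = 1.1
  S[X_2,X_2] = ((3)·(3) + (-1)·(-1) + (-3)·(-3) + (3)·(3) + (-2)·(-2)) / 4 = 32/4 = 8
  S[X_2,X_3] = ((3)·(-2.2) + (-1)·(1.8) + (-3)·(1.8) + (3)·(-2.2) + (-2)·(0.8)) / 4 = -22/4 = -5.5
  S[X_3,X_3] = ((-2.2)·(-2.2) + (1.8)·(1.8) + (1.8)·(1.8) + (-2.2)·(-2.2) + (0.8)·(0.8)) / 4 = 16.8/4 = 4.2

S is symmetric (S[j,i] = S[i,j]). Assembling:

S = [[0.3, -1.5, 1.1],
 [-1.5, 8, -5.5],
 [1.1, -5.5, 4.2]]


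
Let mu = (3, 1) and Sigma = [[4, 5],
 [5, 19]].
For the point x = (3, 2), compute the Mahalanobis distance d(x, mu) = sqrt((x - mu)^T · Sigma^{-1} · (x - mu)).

Step 1 — centre the observation: (x - mu) = (0, 1).

Step 2 — invert Sigma. det(Sigma) = 4·19 - (5)² = 51.
  Sigma^{-1} = (1/det) · [[d, -b], [-b, a]] = [[0.3725, -0.098],
 [-0.098, 0.0784]].

Step 3 — form the quadratic (x - mu)^T · Sigma^{-1} · (x - mu):
  Sigma^{-1} · (x - mu) = (-0.098, 0.0784).
  (x - mu)^T · [Sigma^{-1} · (x - mu)] = (0)·(-0.098) + (1)·(0.0784) = 0.0784.

Step 4 — take square root: d = √(0.0784) ≈ 0.2801.

d(x, mu) = √(0.0784) ≈ 0.2801


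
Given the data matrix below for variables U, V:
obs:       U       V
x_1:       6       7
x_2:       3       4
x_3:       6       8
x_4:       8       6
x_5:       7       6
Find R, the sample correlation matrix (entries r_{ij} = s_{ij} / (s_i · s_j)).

Step 1 — column means:
  mean(U) = (6 + 3 + 6 + 8 + 7) / 5 = 30/5 = 6
  mean(V) = (7 + 4 + 8 + 6 + 6) / 5 = 31/5 = 6.2

Step 2 — sample variances and covariances s[i,j] = (1/(n-1)) · Σ_k (x_{k,i} - mean_i) · (x_{k,j} - mean_j), with n-1 = 4:
  s[U,U] = ((0)·(0) + (-3)·(-3) + (0)·(0) + (2)·(2) + (1)·(1)) / 4 = 14/4 = 3.5
  s[U,V] = ((0)·(0.8) + (-3)·(-2.2) + (0)·(1.8) + (2)·(-0.2) + (1)·(-0.2)) / 4 = 6/4 = 1.5
  s[V,V] = ((0.8)·(0.8) + (-2.2)·(-2.2) + (1.8)·(1.8) + (-0.2)·(-0.2) + (-0.2)·(-0.2)) / 4 = 8.8/4 = 2.2
  Sample standard deviations s_i = √(s[i,i]):
  s(U) = √(3.5) = 1.8708
  s(V) = √(2.2) = 1.4832

Step 3 — r_{ij} = s_{ij} / (s_i · s_j):
  r[U,U] = 1 (diagonal).
  r[U,V] = 1.5 / (1.8708 · 1.4832) = 1.5 / 2.7749 = 0.5406
  r[V,V] = 1 (diagonal).

R is symmetric with unit diagonal. Assembling:

R = [[1, 0.5406],
 [0.5406, 1]]


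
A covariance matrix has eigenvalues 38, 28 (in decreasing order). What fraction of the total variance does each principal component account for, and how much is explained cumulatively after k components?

Step 1 — total variance = trace(Sigma) = Σ λ_i = 38 + 28 = 66.

Step 2 — fraction explained by component i = λ_i / Σ λ:
  PC1: 38/66 = 0.5758
  PC2: 28/66 = 0.4242

Step 3 — cumulative fraction after k components = (λ_1 + ... + λ_k) / Σ λ:
  k = 1: 38/66 = 0.5758
  k = 2: (38 + 28)/66 = 66/66 = 1

Summary (fraction, with percent):

explained: PC1 0.5758 (57.58%), PC2 0.4242 (42.42%);  cumulative: 0.5758, 1


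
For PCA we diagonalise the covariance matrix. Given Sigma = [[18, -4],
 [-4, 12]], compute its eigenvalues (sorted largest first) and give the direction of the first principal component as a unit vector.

Step 1 — characteristic polynomial of 2×2 Sigma:
  det(Sigma - λI) = λ² - trace · λ + det = 0.
  trace = 18 + 12 = 30, det = 18·12 - (-4)² = 200.
Step 2 — discriminant:
  Δ = trace² - 4·det = 900 - 800 = 100.
Step 3 — eigenvalues:
  λ = (trace ± √Δ)/2 = (30 ± 10)/2,
  λ_1 = 20,  λ_2 = 10.

Step 4 — unit eigenvector for λ_1: solve (Sigma - λ_1 I)v = 0. First row:
  (18 - 20)·v_x + (-4)·v_y = 0, i.e. (-2)·v_x + (-4)·v_y = 0,
  so v ∝ (b, λ_1 - a) = (-4, 2); multiply by -1 so the first entry is positive: u = (4, -2).
  ||u|| = √((4)² + (-2)²) = √(20) ≈ 4.4721,
  v_1 = u/||u|| ≈ (0.8944, -0.4472) (||v_1|| = 1).

λ_1 = 20,  λ_2 = 10;  v_1 ≈ (0.8944, -0.4472)


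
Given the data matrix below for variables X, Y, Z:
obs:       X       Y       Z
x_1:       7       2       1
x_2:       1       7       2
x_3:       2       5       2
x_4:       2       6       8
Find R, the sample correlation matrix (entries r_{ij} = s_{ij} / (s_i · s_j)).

Step 1 — column means:
  mean(X) = (7 + 1 + 2 + 2) / 4 = 12/4 = 3
  mean(Y) = (2 + 7 + 5 + 6) / 4 = 20/4 = 5
  mean(Z) = (1 + 2 + 2 + 8) / 4 = 13/4 = 3.25

Step 2 — sample variances and covariances s[i,j] = (1/(n-1)) · Σ_k (x_{k,i} - mean_i) · (x_{k,j} - mean_j), with n-1 = 3:
  s[X,X] = ((4)·(4) + (-2)·(-2) + (-1)·(-1) + (-1)·(-1)) / 3 = 22/3 = 7.3333
  s[X,Y] = ((4)·(-3) + (-2)·(2) + (-1)·(0) + (-1)·(1)) / 3 = -17/3 = -5.6667
  s[X,Z] = ((4)·(-2.25) + (-2)·(-1.25) + (-1)·(-1.25) + (-1)·(4.75)) / 3 = -10/3 = -3.3333
  s[Y,Y] = ((-3)·(-3) + (2)·(2) + (0)·(0) + (1)·(1)) / 3 = 14/3 = 4.6667
  s[Y,Z] = ((-3)·(-2.25) + (2)·(-1.25) + (0)·(-1.25) + (1)·(4.75)) / 3 = 9/3 = 3
  s[Z,Z] = ((-2.25)·(-2.25) + (-1.25)·(-1.25) + (-1.25)·(-1.25) + (4.75)·(4.75)) / 3 = 30.75/3 = 10.25
  Sample standard deviations s_i = √(s[i,i]):
  s(X) = √(7.3333) = 2.708
  s(Y) = √(4.6667) = 2.1602
  s(Z) = √(10.25) = 3.2016

Step 3 — r_{ij} = s_{ij} / (s_i · s_j):
  r[X,X] = 1 (diagonal).
  r[X,Y] = -5.6667 / (2.708 · 2.1602) = -5.6667 / 5.85 = -0.9687
  r[X,Z] = -3.3333 / (2.708 · 3.2016) = -3.3333 / 8.6699 = -0.3845
  r[Y,Y] = 1 (diagonal).
  r[Y,Z] = 3 / (2.1602 · 3.2016) = 3 / 6.9162 = 0.4338
  r[Z,Z] = 1 (diagonal).

R is symmetric with unit diagonal. Assembling:

R = [[1, -0.9687, -0.3845],
 [-0.9687, 1, 0.4338],
 [-0.3845, 0.4338, 1]]


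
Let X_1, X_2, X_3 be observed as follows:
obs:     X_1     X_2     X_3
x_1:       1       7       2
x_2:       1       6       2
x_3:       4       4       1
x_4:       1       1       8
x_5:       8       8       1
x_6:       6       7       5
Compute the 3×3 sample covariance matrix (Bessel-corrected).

Step 1 — column means:
  mean(X_1) = (1 + 1 + 4 + 1 + 8 + 6) / 6 = 21/6 = 3.5
  mean(X_2) = (7 + 6 + 4 + 1 + 8 + 7) / 6 = 33/6 = 5.5
  mean(X_3) = (2 + 2 + 1 + 8 + 1 + 5) / 6 = 19/6 = 3.1667

Step 2 — sample covariance S[i,j] = (1/(n-1)) · Σ_k (x_{k,i} - mean_i) · (x_{k,j} - mean_j), with n-1 = 5.
  S[X_1,X_1] = ((-2.5)·(-2.5) + (-2.5)·(-2.5) + (0.5)·(0.5) + (-2.5)·(-2.5) + (4.5)·(4.5) + (2.5)·(2.5)) / 5 = 45.5/5 = 9.1
  S[X_1,X_2] = ((-2.5)·(1.5) + (-2.5)·(0.5) + (0.5)·(-1.5) + (-2.5)·(-4.5) + (4.5)·(2.5) + (2.5)·(1.5)) / 5 = 20.5/5 = 4.1
  S[X_1,X_3] = ((-2.5)·(-1.1667) + (-2.5)·(-1.1667) + (0.5)·(-2.1667) + (-2.5)·(4.8333) + (4.5)·(-2.1667) + (2.5)·(1.8333)) / 5 = -12.5/5 = -2.5
  S[X_2,X_2] = ((1.5)·(1.5) + (0.5)·(0.5) + (-1.5)·(-1.5) + (-4.5)·(-4.5) + (2.5)·(2.5) + (1.5)·(1.5)) / 5 = 33.5/5 = 6.7
  S[X_2,X_3] = ((1.5)·(-1.1667) + (0.5)·(-1.1667) + (-1.5)·(-2.1667) + (-4.5)·(4.8333) + (2.5)·(-2.1667) + (1.5)·(1.8333)) / 5 = -23.5/5 = -4.7
  S[X_3,X_3] = ((-1.1667)·(-1.1667) + (-1.1667)·(-1.1667) + (-2.1667)·(-2.1667) + (4.8333)·(4.8333) + (-2.1667)·(-2.1667) + (1.8333)·(1.8333)) / 5 = 38.8333/5 = 7.7667

S is symmetric (S[j,i] = S[i,j]). Assembling:

S = [[9.1, 4.1, -2.5],
 [4.1, 6.7, -4.7],
 [-2.5, -4.7, 7.7667]]


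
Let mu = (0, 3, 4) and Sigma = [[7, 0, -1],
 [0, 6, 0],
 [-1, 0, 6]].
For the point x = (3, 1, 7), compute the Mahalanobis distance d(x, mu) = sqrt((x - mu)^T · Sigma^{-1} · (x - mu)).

Step 1 — centre the observation: (x - mu) = (3, -2, 3).

Step 2 — invert Sigma (cofactor / det for 3×3, or solve directly):
  Sigma^{-1} = [[0.1463, 0, 0.0244],
 [0, 0.1667, 0],
 [0.0244, 0, 0.1707]].

Step 3 — form the quadratic (x - mu)^T · Sigma^{-1} · (x - mu):
  Sigma^{-1} · (x - mu) = (0.5122, -0.3333, 0.5854).
  (x - mu)^T · [Sigma^{-1} · (x - mu)] = (3)·(0.5122) + (-2)·(-0.3333) + (3)·(0.5854) = 3.9593.

Step 4 — take square root: d = √(3.9593) ≈ 1.9898.

d(x, mu) = √(3.9593) ≈ 1.9898


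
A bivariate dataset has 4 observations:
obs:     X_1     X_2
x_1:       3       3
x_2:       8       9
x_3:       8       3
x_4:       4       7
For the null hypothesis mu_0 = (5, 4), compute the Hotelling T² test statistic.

Step 1 — sample mean vector:
  mean(X_1) = (3 + 8 + 8 + 4) / 4 = 23/4 = 5.75
  mean(X_2) = (3 + 9 + 3 + 7) / 4 = 22/4 = 5.5
  x̄ = (5.75, 5.5),  deviation x̄ - mu_0 = (5.75, 5.5) - (5, 4) = (0.75, 1.5).

Step 2 — sample covariance matrix, S[i,j] = (1/(n-1)) · Σ_k (x_{k,i} - mean_i) · (x_{k,j} - mean_j), divisor n-1 = 3:
  S[X_1,X_1] = ((-2.75)·(-2.75) + (2.25)·(2.25) + (2.25)·(2.25) + (-1.75)·(-1.75)) / 3 = 20.75/3 = 6.9167
  S[X_1,X_2] = ((-2.75)·(-2.5) + (2.25)·(3.5) + (2.25)·(-2.5) + (-1.75)·(1.5)) / 3 = 6.5/3 = 2.1667
  S[X_2,X_2] = ((-2.5)·(-2.5) + (3.5)·(3.5) + (-2.5)·(-2.5) + (1.5)·(1.5)) / 3 = 27/3 = 9
  S = [[6.9167, 2.1667],
 [2.1667, 9]].

Step 3 — invert S. det(S) = 6.9167·9 - (2.1667)² = 57.5556.
  S^{-1} = (1/det) · [[d, -b], [-b, a]] = [[0.1564, -0.0376],
 [-0.0376, 0.1202]].

Step 4 — quadratic form (x̄ - mu_0)^T · S^{-1} · (x̄ - mu_0):
  S^{-1} · (x̄ - mu_0) = (0.0608, 0.152),
  (x̄ - mu_0)^T · [...] = (0.75)·(0.0608) + (1.5)·(0.152) = 0.2736.

Step 5 — scale by n: T² = 4 · 0.2736 = 1.0946.

T² ≈ 1.0946


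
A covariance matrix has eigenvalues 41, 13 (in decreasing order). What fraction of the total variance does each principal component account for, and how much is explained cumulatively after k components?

Step 1 — total variance = trace(Sigma) = Σ λ_i = 41 + 13 = 54.

Step 2 — fraction explained by component i = λ_i / Σ λ:
  PC1: 41/54 = 0.7593
  PC2: 13/54 = 0.2407

Step 3 — cumulative fraction after k components = (λ_1 + ... + λ_k) / Σ λ:
  k = 1: 41/54 = 0.7593
  k = 2: (41 + 13)/54 = 54/54 = 1

Summary (fraction, with percent):

explained: PC1 0.7593 (75.93%), PC2 0.2407 (24.07%);  cumulative: 0.7593, 1


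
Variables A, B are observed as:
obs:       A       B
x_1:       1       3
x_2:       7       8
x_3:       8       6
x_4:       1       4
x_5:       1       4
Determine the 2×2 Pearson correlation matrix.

Step 1 — column means:
  mean(A) = (1 + 7 + 8 + 1 + 1) / 5 = 18/5 = 3.6
  mean(B) = (3 + 8 + 6 + 4 + 4) / 5 = 25/5 = 5

Step 2 — sample variances and covariances s[i,j] = (1/(n-1)) · Σ_k (x_{k,i} - mean_i) · (x_{k,j} - mean_j), with n-1 = 4:
  s[A,A] = ((-2.6)·(-2.6) + (3.4)·(3.4) + (4.4)·(4.4) + (-2.6)·(-2.6) + (-2.6)·(-2.6)) / 4 = 51.2/4 = 12.8
  s[A,B] = ((-2.6)·(-2) + (3.4)·(3) + (4.4)·(1) + (-2.6)·(-1) + (-2.6)·(-1)) / 4 = 25/4 = 6.25
  s[B,B] = ((-2)·(-2) + (3)·(3) + (1)·(1) + (-1)·(-1) + (-1)·(-1)) / 4 = 16/4 = 4
  Sample standard deviations s_i = √(s[i,i]):
  s(A) = √(12.8) = 3.5777
  s(B) = √(4) = 2

Step 3 — r_{ij} = s_{ij} / (s_i · s_j):
  r[A,A] = 1 (diagonal).
  r[A,B] = 6.25 / (3.5777 · 2) = 6.25 / 7.1554 = 0.8735
  r[B,B] = 1 (diagonal).

R is symmetric with unit diagonal. Assembling:

R = [[1, 0.8735],
 [0.8735, 1]]


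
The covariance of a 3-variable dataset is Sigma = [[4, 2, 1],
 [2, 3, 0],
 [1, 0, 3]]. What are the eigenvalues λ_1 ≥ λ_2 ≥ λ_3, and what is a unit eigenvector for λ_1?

Step 1 — characteristic polynomial p(λ) = det(λI - Sigma) = λ³ - tr·λ² + c_1·λ - det, where tr = trace, c_1 = sum of the principal 2×2 minors, det = det(Sigma):
  tr = 4 + 3 + 3 = 10,
  c_1 = (4·3 - (2)²) + (4·3 - (1)²) + (3·3 - (0)²) = 8 + 11 + 9 = 28,
  det = 4·(3·3 - (0)²) - (2)·((2)·3 - (0)·(1)) + (1)·((2)·(0) - 3·(1)) = 4·(9) - (2)·(6) + (1)·(-3) = 21.
  So p(λ) = λ³ - 10λ² + 28λ - 21.
Step 2 — look for an integer root (rational root theorem: any rational root is an integer divisor of 21). Testing λ = 3:
  p(3) = 27 - 90 + 84 - 21 = 0  ✓
  Dividing out (λ - 3): p(λ) = (λ - 3)(λ² - 7λ + 7).
Step 3 — remaining eigenvalues from the quadratic λ² - 7λ + 7 = 0:
  Δ = 7² - 4·7 = 49 - 28 = 21,  λ = (7 ± √21)/2 = (7 ± 4.5826)/2 ≈ 5.7913 or 1.2087.
  Sorted: λ_1 = 5.7913,  λ_2 = 3,  λ_3 = 1.2087  (check: sum = 10 = tr ✓).

Step 4 — unit eigenvector for λ_1 ≈ 5.7913: v spans the null space of (Sigma - λ_1 I), whose rows are
  r_1 = (-1.7913, 2, 1),  r_2 = (2, -2.7913, 0),  r_3 = (1, 0, -2.7913).
  v is orthogonal to every row, so take v ∝ r_1 × r_2 = ((2)·(0) - (1)·(-2.7913), (1)·(2) - (-1.7913)·(0), (-1.7913)·(-2.7913) - (2)·(2)) ≈ (2.7913, 2, 1).
  Let u = (2.7913, 2, 1).
  ||u|| = √((2.7913)² + (2)² + (1)²) = √(12.7913) ≈ 3.5765,  v_1 = u/||u|| ≈ (0.7805, 0.5592, 0.2796) (||v_1|| = 1).

λ_1 = 5.7913,  λ_2 = 3,  λ_3 = 1.2087;  v_1 ≈ (0.7805, 0.5592, 0.2796)


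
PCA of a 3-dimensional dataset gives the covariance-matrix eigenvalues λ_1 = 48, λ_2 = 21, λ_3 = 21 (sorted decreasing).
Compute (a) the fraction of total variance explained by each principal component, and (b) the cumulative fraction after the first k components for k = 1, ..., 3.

Step 1 — total variance = trace(Sigma) = Σ λ_i = 48 + 21 + 21 = 90.

Step 2 — fraction explained by component i = λ_i / Σ λ:
  PC1: 48/90 = 0.5333
  PC2: 21/90 = 0.2333
  PC3: 21/90 = 0.2333

Step 3 — cumulative fraction after k components = (λ_1 + ... + λ_k) / Σ λ:
  k = 1: 48/90 = 0.5333
  k = 2: (48 + 21)/90 = 69/90 = 0.7667
  k = 3: (48 + 21 + 21)/90 = 90/90 = 1

Summary (fraction, with percent):

explained: PC1 0.5333 (53.33%), PC2 0.2333 (23.33%), PC3 0.2333 (23.33%);  cumulative: 0.5333, 0.7667, 1


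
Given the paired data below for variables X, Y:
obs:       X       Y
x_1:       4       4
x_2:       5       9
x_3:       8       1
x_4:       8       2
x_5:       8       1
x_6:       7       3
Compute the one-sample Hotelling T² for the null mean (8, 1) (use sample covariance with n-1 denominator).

Step 1 — sample mean vector:
  mean(X) = (4 + 5 + 8 + 8 + 8 + 7) / 6 = 40/6 = 6.6667
  mean(Y) = (4 + 9 + 1 + 2 + 1 + 3) / 6 = 20/6 = 3.3333
  x̄ = (6.6667, 3.3333),  deviation x̄ - mu_0 = (6.6667, 3.3333) - (8, 1) = (-1.3333, 2.3333).

Step 2 — sample covariance matrix, S[i,j] = (1/(n-1)) · Σ_k (x_{k,i} - mean_i) · (x_{k,j} - mean_j), divisor n-1 = 5:
  S[X,X] = ((-2.6667)·(-2.6667) + (-1.6667)·(-1.6667) + (1.3333)·(1.3333) + (1.3333)·(1.3333) + (1.3333)·(1.3333) + (0.3333)·(0.3333)) / 5 = 15.3333/5 = 3.0667
  S[X,Y] = ((-2.6667)·(0.6667) + (-1.6667)·(5.6667) + (1.3333)·(-2.3333) + (1.3333)·(-1.3333) + (1.3333)·(-2.3333) + (0.3333)·(-0.3333)) / 5 = -19.3333/5 = -3.8667
  S[Y,Y] = ((0.6667)·(0.6667) + (5.6667)·(5.6667) + (-2.3333)·(-2.3333) + (-1.3333)·(-1.3333) + (-2.3333)·(-2.3333) + (-0.3333)·(-0.3333)) / 5 = 45.3333/5 = 9.0667
  S = [[3.0667, -3.8667],
 [-3.8667, 9.0667]].

Step 3 — invert S. det(S) = 3.0667·9.0667 - (-3.8667)² = 12.8533.
  S^{-1} = (1/det) · [[d, -b], [-b, a]] = [[0.7054, 0.3008],
 [0.3008, 0.2386]].

Step 4 — quadratic form (x̄ - mu_0)^T · S^{-1} · (x̄ - mu_0):
  S^{-1} · (x̄ - mu_0) = (-0.2386, 0.1556),
  (x̄ - mu_0)^T · [...] = (-1.3333)·(-0.2386) + (2.3333)·(0.1556) = 0.6812.

Step 5 — scale by n: T² = 6 · 0.6812 = 4.0871.

T² ≈ 4.0871


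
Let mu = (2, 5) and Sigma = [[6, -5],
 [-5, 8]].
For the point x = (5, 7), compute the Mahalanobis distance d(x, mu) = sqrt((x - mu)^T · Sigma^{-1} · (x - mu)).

Step 1 — centre the observation: (x - mu) = (3, 2).

Step 2 — invert Sigma. det(Sigma) = 6·8 - (-5)² = 23.
  Sigma^{-1} = (1/det) · [[d, -b], [-b, a]] = [[0.3478, 0.2174],
 [0.2174, 0.2609]].

Step 3 — form the quadratic (x - mu)^T · Sigma^{-1} · (x - mu):
  Sigma^{-1} · (x - mu) = (1.4783, 1.1739).
  (x - mu)^T · [Sigma^{-1} · (x - mu)] = (3)·(1.4783) + (2)·(1.1739) = 6.7826.

Step 4 — take square root: d = √(6.7826) ≈ 2.6043.

d(x, mu) = √(6.7826) ≈ 2.6043


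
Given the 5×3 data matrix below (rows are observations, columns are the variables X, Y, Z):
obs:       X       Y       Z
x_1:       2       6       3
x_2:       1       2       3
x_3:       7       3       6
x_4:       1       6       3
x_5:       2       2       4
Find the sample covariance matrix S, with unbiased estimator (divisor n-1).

Step 1 — column means:
  mean(X) = (2 + 1 + 7 + 1 + 2) / 5 = 13/5 = 2.6
  mean(Y) = (6 + 2 + 3 + 6 + 2) / 5 = 19/5 = 3.8
  mean(Z) = (3 + 3 + 6 + 3 + 4) / 5 = 19/5 = 3.8

Step 2 — sample covariance S[i,j] = (1/(n-1)) · Σ_k (x_{k,i} - mean_i) · (x_{k,j} - mean_j), with n-1 = 4.
  S[X,X] = ((-0.6)·(-0.6) + (-1.6)·(-1.6) + (4.4)·(4.4) + (-1.6)·(-1.6) + (-0.6)·(-0.6)) / 4 = 25.2/4 = 6.3
  S[X,Y] = ((-0.6)·(2.2) + (-1.6)·(-1.8) + (4.4)·(-0.8) + (-1.6)·(2.2) + (-0.6)·(-1.8)) / 4 = -4.4/4 = -1.1
  S[X,Z] = ((-0.6)·(-0.8) + (-1.6)·(-0.8) + (4.4)·(2.2) + (-1.6)·(-0.8) + (-0.6)·(0.2)) / 4 = 12.6/4 = 3.15
  S[Y,Y] = ((2.2)·(2.2) + (-1.8)·(-1.8) + (-0.8)·(-0.8) + (2.2)·(2.2) + (-1.8)·(-1.8)) / 4 = 16.8/4 = 4.2
  S[Y,Z] = ((2.2)·(-0.8) + (-1.8)·(-0.8) + (-0.8)·(2.2) + (2.2)·(-0.8) + (-1.8)·(0.2)) / 4 = -4.2/4 = -1.05
  S[Z,Z] = ((-0.8)·(-0.8) + (-0.8)·(-0.8) + (2.2)·(2.2) + (-0.8)·(-0.8) + (0.2)·(0.2)) / 4 = 6.8/4 = 1.7

S is symmetric (S[j,i] = S[i,j]). Assembling:

S = [[6.3, -1.1, 3.15],
 [-1.1, 4.2, -1.05],
 [3.15, -1.05, 1.7]]


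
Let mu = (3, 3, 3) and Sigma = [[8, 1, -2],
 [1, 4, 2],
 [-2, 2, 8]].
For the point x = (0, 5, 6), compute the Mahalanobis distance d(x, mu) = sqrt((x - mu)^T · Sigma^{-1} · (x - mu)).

Step 1 — centre the observation: (x - mu) = (-3, 2, 3).

Step 2 — invert Sigma (cofactor / det for 3×3, or solve directly):
  Sigma^{-1} = [[0.1458, -0.0625, 0.0521],
 [-0.0625, 0.3125, -0.0938],
 [0.0521, -0.0938, 0.1615]].

Step 3 — form the quadratic (x - mu)^T · Sigma^{-1} · (x - mu):
  Sigma^{-1} · (x - mu) = (-0.4062, 0.5312, 0.1406).
  (x - mu)^T · [Sigma^{-1} · (x - mu)] = (-3)·(-0.4062) + (2)·(0.5312) + (3)·(0.1406) = 2.7031.

Step 4 — take square root: d = √(2.7031) ≈ 1.6441.

d(x, mu) = √(2.7031) ≈ 1.6441


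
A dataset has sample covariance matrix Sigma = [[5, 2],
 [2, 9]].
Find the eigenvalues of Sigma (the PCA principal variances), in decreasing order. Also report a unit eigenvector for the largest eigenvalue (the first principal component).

Step 1 — characteristic polynomial of 2×2 Sigma:
  det(Sigma - λI) = λ² - trace · λ + det = 0.
  trace = 5 + 9 = 14, det = 5·9 - (2)² = 41.
Step 2 — discriminant:
  Δ = trace² - 4·det = 196 - 164 = 32.
Step 3 — eigenvalues:
  λ = (trace ± √Δ)/2 = (14 ± 5.6569)/2,
  λ_1 = 9.8284,  λ_2 = 4.1716.

Step 4 — unit eigenvector for λ_1: solve (Sigma - λ_1 I)v = 0. First row:
  (5 - 9.8284)·v_x + (2)·v_y = 0, i.e. (-4.8284)·v_x + (2)·v_y = 0,
  so v ∝ (b, λ_1 - a) = (2, 4.8284) = u.
  ||u|| = √((2)² + (4.8284)²) = √(27.3137) ≈ 5.2263,
  v_1 = u/||u|| ≈ (0.3827, 0.9239) (||v_1|| = 1).

λ_1 = 9.8284,  λ_2 = 4.1716;  v_1 ≈ (0.3827, 0.9239)


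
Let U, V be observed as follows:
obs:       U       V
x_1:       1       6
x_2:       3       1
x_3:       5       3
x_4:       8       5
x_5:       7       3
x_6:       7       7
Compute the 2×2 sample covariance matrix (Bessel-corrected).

Step 1 — column means:
  mean(U) = (1 + 3 + 5 + 8 + 7 + 7) / 6 = 31/6 = 5.1667
  mean(V) = (6 + 1 + 3 + 5 + 3 + 7) / 6 = 25/6 = 4.1667

Step 2 — sample covariance S[i,j] = (1/(n-1)) · Σ_k (x_{k,i} - mean_i) · (x_{k,j} - mean_j), with n-1 = 5.
  S[U,U] = ((-4.1667)·(-4.1667) + (-2.1667)·(-2.1667) + (-0.1667)·(-0.1667) + (2.8333)·(2.8333) + (1.8333)·(1.8333) + (1.8333)·(1.8333)) / 5 = 36.8333/5 = 7.3667
  S[U,V] = ((-4.1667)·(1.8333) + (-2.1667)·(-3.1667) + (-0.1667)·(-1.1667) + (2.8333)·(0.8333) + (1.8333)·(-1.1667) + (1.8333)·(2.8333)) / 5 = 4.8333/5 = 0.9667
  S[V,V] = ((1.8333)·(1.8333) + (-3.1667)·(-3.1667) + (-1.1667)·(-1.1667) + (0.8333)·(0.8333) + (-1.1667)·(-1.1667) + (2.8333)·(2.8333)) / 5 = 24.8333/5 = 4.9667

S is symmetric (S[j,i] = S[i,j]). Assembling:

S = [[7.3667, 0.9667],
 [0.9667, 4.9667]]


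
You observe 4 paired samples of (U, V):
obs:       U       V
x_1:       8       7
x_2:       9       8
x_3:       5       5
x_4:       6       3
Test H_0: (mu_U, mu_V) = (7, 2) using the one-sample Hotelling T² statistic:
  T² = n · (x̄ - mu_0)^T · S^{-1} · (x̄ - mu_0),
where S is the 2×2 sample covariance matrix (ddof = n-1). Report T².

Step 1 — sample mean vector:
  mean(U) = (8 + 9 + 5 + 6) / 4 = 28/4 = 7
  mean(V) = (7 + 8 + 5 + 3) / 4 = 23/4 = 5.75
  x̄ = (7, 5.75),  deviation x̄ - mu_0 = (7, 5.75) - (7, 2) = (0, 3.75).

Step 2 — sample covariance matrix, S[i,j] = (1/(n-1)) · Σ_k (x_{k,i} - mean_i) · (x_{k,j} - mean_j), divisor n-1 = 3:
  S[U,U] = ((1)·(1) + (2)·(2) + (-2)·(-2) + (-1)·(-1)) / 3 = 10/3 = 3.3333
  S[U,V] = ((1)·(1.25) + (2)·(2.25) + (-2)·(-0.75) + (-1)·(-2.75)) / 3 = 10/3 = 3.3333
  S[V,V] = ((1.25)·(1.25) + (2.25)·(2.25) + (-0.75)·(-0.75) + (-2.75)·(-2.75)) / 3 = 14.75/3 = 4.9167
  S = [[3.3333, 3.3333],
 [3.3333, 4.9167]].

Step 3 — invert S. det(S) = 3.3333·4.9167 - (3.3333)² = 5.2778.
  S^{-1} = (1/det) · [[d, -b], [-b, a]] = [[0.9316, -0.6316],
 [-0.6316, 0.6316]].

Step 4 — quadratic form (x̄ - mu_0)^T · S^{-1} · (x̄ - mu_0):
  S^{-1} · (x̄ - mu_0) = (-2.3684, 2.3684),
  (x̄ - mu_0)^T · [...] = (0)·(-2.3684) + (3.75)·(2.3684) = 8.8816.

Step 5 — scale by n: T² = 4 · 8.8816 = 35.5263.

T² ≈ 35.5263


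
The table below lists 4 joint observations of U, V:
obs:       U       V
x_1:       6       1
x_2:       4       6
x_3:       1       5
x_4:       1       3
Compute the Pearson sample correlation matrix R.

Step 1 — column means:
  mean(U) = (6 + 4 + 1 + 1) / 4 = 12/4 = 3
  mean(V) = (1 + 6 + 5 + 3) / 4 = 15/4 = 3.75

Step 2 — sample variances and covariances s[i,j] = (1/(n-1)) · Σ_k (x_{k,i} - mean_i) · (x_{k,j} - mean_j), with n-1 = 3:
  s[U,U] = ((3)·(3) + (1)·(1) + (-2)·(-2) + (-2)·(-2)) / 3 = 18/3 = 6
  s[U,V] = ((3)·(-2.75) + (1)·(2.25) + (-2)·(1.25) + (-2)·(-0.75)) / 3 = -7/3 = -2.3333
  s[V,V] = ((-2.75)·(-2.75) + (2.25)·(2.25) + (1.25)·(1.25) + (-0.75)·(-0.75)) / 3 = 14.75/3 = 4.9167
  Sample standard deviations s_i = √(s[i,i]):
  s(U) = √(6) = 2.4495
  s(V) = √(4.9167) = 2.2174

Step 3 — r_{ij} = s_{ij} / (s_i · s_j):
  r[U,U] = 1 (diagonal).
  r[U,V] = -2.3333 / (2.4495 · 2.2174) = -2.3333 / 5.4314 = -0.4296
  r[V,V] = 1 (diagonal).

R is symmetric with unit diagonal. Assembling:

R = [[1, -0.4296],
 [-0.4296, 1]]


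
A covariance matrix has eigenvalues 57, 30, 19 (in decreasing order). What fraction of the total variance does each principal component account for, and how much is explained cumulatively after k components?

Step 1 — total variance = trace(Sigma) = Σ λ_i = 57 + 30 + 19 = 106.

Step 2 — fraction explained by component i = λ_i / Σ λ:
  PC1: 57/106 = 0.5377
  PC2: 30/106 = 0.283
  PC3: 19/106 = 0.1792

Step 3 — cumulative fraction after k components = (λ_1 + ... + λ_k) / Σ λ:
  k = 1: 57/106 = 0.5377
  k = 2: (57 + 30)/106 = 87/106 = 0.8208
  k = 3: (57 + 30 + 19)/106 = 106/106 = 1

Summary (fraction, with percent):

explained: PC1 0.5377 (53.77%), PC2 0.283 (28.3%), PC3 0.1792 (17.92%);  cumulative: 0.5377, 0.8208, 1


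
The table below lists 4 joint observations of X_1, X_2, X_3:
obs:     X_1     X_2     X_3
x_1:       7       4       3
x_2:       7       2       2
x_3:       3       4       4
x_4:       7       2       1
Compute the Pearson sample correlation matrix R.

Step 1 — column means:
  mean(X_1) = (7 + 7 + 3 + 7) / 4 = 24/4 = 6
  mean(X_2) = (4 + 2 + 4 + 2) / 4 = 12/4 = 3
  mean(X_3) = (3 + 2 + 4 + 1) / 4 = 10/4 = 2.5

Step 2 — sample variances and covariances s[i,j] = (1/(n-1)) · Σ_k (x_{k,i} - mean_i) · (x_{k,j} - mean_j), with n-1 = 3:
  s[X_1,X_1] = ((1)·(1) + (1)·(1) + (-3)·(-3) + (1)·(1)) / 3 = 12/3 = 4
  s[X_1,X_2] = ((1)·(1) + (1)·(-1) + (-3)·(1) + (1)·(-1)) / 3 = -4/3 = -1.3333
  s[X_1,X_3] = ((1)·(0.5) + (1)·(-0.5) + (-3)·(1.5) + (1)·(-1.5)) / 3 = -6/3 = -2
  s[X_2,X_2] = ((1)·(1) + (-1)·(-1) + (1)·(1) + (-1)·(-1)) / 3 = 4/3 = 1.3333
  s[X_2,X_3] = ((1)·(0.5) + (-1)·(-0.5) + (1)·(1.5) + (-1)·(-1.5)) / 3 = 4/3 = 1.3333
  s[X_3,X_3] = ((0.5)·(0.5) + (-0.5)·(-0.5) + (1.5)·(1.5) + (-1.5)·(-1.5)) / 3 = 5/3 = 1.6667
  Sample standard deviations s_i = √(s[i,i]):
  s(X_1) = √(4) = 2
  s(X_2) = √(1.3333) = 1.1547
  s(X_3) = √(1.6667) = 1.291

Step 3 — r_{ij} = s_{ij} / (s_i · s_j):
  r[X_1,X_1] = 1 (diagonal).
  r[X_1,X_2] = -1.3333 / (2 · 1.1547) = -1.3333 / 2.3094 = -0.5774
  r[X_1,X_3] = -2 / (2 · 1.291) = -2 / 2.582 = -0.7746
  r[X_2,X_2] = 1 (diagonal).
  r[X_2,X_3] = 1.3333 / (1.1547 · 1.291) = 1.3333 / 1.4907 = 0.8944
  r[X_3,X_3] = 1 (diagonal).

R is symmetric with unit diagonal. Assembling:

R = [[1, -0.5774, -0.7746],
 [-0.5774, 1, 0.8944],
 [-0.7746, 0.8944, 1]]


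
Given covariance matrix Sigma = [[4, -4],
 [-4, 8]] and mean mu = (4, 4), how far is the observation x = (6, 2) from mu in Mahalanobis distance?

Step 1 — centre the observation: (x - mu) = (2, -2).

Step 2 — invert Sigma. det(Sigma) = 4·8 - (-4)² = 16.
  Sigma^{-1} = (1/det) · [[d, -b], [-b, a]] = [[0.5, 0.25],
 [0.25, 0.25]].

Step 3 — form the quadratic (x - mu)^T · Sigma^{-1} · (x - mu):
  Sigma^{-1} · (x - mu) = (0.5, 0).
  (x - mu)^T · [Sigma^{-1} · (x - mu)] = (2)·(0.5) + (-2)·(0) = 1.

Step 4 — take square root: d = √(1) ≈ 1.

d(x, mu) = √(1) ≈ 1


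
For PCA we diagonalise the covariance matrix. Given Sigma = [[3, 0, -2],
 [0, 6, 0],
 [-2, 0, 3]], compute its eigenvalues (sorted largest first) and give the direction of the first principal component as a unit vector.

Step 1 — characteristic polynomial p(λ) = det(λI - Sigma) = λ³ - tr·λ² + c_1·λ - det, where tr = trace, c_1 = sum of the principal 2×2 minors, det = det(Sigma):
  tr = 3 + 6 + 3 = 12,
  c_1 = (3·6 - (0)²) + (3·3 - (-2)²) + (6·3 - (0)²) = 18 + 5 + 18 = 41,
  det = 3·(6·3 - (0)²) - (0)·((0)·3 - (0)·(-2)) + (-2)·((0)·(0) - 6·(-2)) = 3·(18) - (0)·(0) + (-2)·(12) = 30.
  So p(λ) = λ³ - 12λ² + 41λ - 30.
Step 2 — look for an integer root (rational root theorem: any rational root is an integer divisor of 30). Testing λ = 1:
  p(1) = 1 - 12 + 41 - 30 = 0  ✓
  Dividing out (λ - 1): p(λ) = (λ - 1)(λ² - 11λ + 30).
Step 3 — remaining eigenvalues from the quadratic λ² - 11λ + 30 = 0:
  Δ = 11² - 4·30 = 121 - 120 = 1,  λ = (11 ± √1)/2 = (11 ± 1)/2 = 6 or 5.
  Sorted: λ_1 = 6,  λ_2 = 5,  λ_3 = 1  (check: sum = 12 = tr ✓).

Step 4 — unit eigenvector for λ_1 = 6: v spans the null space of (Sigma - λ_1 I), whose rows are
  r_1 = (-3, 0, -2),  r_2 = (0, 0, 0),  r_3 = (-2, 0, -3).
  v is orthogonal to every row, so take v ∝ r_1 × r_3 = ((0)·(-3) - (-2)·(0), (-2)·(-2) - (-3)·(-3), (-3)·(0) - (0)·(-2)) = (0, -5, 0).
  Rescale (divide by 5; multiply by -1 so the first nonzero entry is positive): u = (0, 1, 0).
  ||u|| = √((0)² + (1)² + (0)²) = √(1) = 1,  v_1 = u/||u|| ≈ (0, 1, 0) (||v_1|| = 1).

λ_1 = 6,  λ_2 = 5,  λ_3 = 1;  v_1 ≈ (0, 1, 0)


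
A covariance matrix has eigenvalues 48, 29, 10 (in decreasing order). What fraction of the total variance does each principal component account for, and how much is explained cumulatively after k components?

Step 1 — total variance = trace(Sigma) = Σ λ_i = 48 + 29 + 10 = 87.

Step 2 — fraction explained by component i = λ_i / Σ λ:
  PC1: 48/87 = 0.5517
  PC2: 29/87 = 0.3333
  PC3: 10/87 = 0.1149

Step 3 — cumulative fraction after k components = (λ_1 + ... + λ_k) / Σ λ:
  k = 1: 48/87 = 0.5517
  k = 2: (48 + 29)/87 = 77/87 = 0.8851
  k = 3: (48 + 29 + 10)/87 = 87/87 = 1

Summary (fraction, with percent):

explained: PC1 0.5517 (55.17%), PC2 0.3333 (33.33%), PC3 0.1149 (11.49%);  cumulative: 0.5517, 0.8851, 1


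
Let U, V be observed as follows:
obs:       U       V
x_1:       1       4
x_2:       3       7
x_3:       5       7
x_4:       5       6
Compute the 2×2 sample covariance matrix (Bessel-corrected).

Step 1 — column means:
  mean(U) = (1 + 3 + 5 + 5) / 4 = 14/4 = 3.5
  mean(V) = (4 + 7 + 7 + 6) / 4 = 24/4 = 6

Step 2 — sample covariance S[i,j] = (1/(n-1)) · Σ_k (x_{k,i} - mean_i) · (x_{k,j} - mean_j), with n-1 = 3.
  S[U,U] = ((-2.5)·(-2.5) + (-0.5)·(-0.5) + (1.5)·(1.5) + (1.5)·(1.5)) / 3 = 11/3 = 3.6667
  S[U,V] = ((-2.5)·(-2) + (-0.5)·(1) + (1.5)·(1) + (1.5)·(0)) / 3 = 6/3 = 2
  S[V,V] = ((-2)·(-2) + (1)·(1) + (1)·(1) + (0)·(0)) / 3 = 6/3 = 2

S is symmetric (S[j,i] = S[i,j]). Assembling:

S = [[3.6667, 2],
 [2, 2]]
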